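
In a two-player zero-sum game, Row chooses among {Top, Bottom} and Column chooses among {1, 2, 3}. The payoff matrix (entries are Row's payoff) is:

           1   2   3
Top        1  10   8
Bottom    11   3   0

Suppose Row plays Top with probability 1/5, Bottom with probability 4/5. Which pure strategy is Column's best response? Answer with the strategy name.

If Column plays 1, Row's expected payoff is (1/5)·1 + (4/5)·11 = 9.
If Column plays 2, Row's expected payoff is (1/5)·10 + (4/5)·3 = 22/5.
If Column plays 3, Row's expected payoff is (1/5)·8 + (4/5)·0 = 8/5.
Column minimizes Row's payoff; the smallest is 8/5, so the best response is 3.

3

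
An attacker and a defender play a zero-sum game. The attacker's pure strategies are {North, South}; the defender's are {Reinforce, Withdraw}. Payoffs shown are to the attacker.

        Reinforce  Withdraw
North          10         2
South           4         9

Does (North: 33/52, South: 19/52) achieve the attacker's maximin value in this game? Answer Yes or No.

No

Against Reinforce this mix gives (33/52)·10 + (19/52)·4 = 203/26.
Against Withdraw this mix gives (33/52)·2 + (19/52)·9 = 237/52.
The defender will play Withdraw, holding the attacker to 237/52. Shifting weight toward the row that does better against Withdraw would raise this floor (the equalizing mix achieves 82/13 against both Withdraw and Reinforce), so the proposed strategy is not optimal.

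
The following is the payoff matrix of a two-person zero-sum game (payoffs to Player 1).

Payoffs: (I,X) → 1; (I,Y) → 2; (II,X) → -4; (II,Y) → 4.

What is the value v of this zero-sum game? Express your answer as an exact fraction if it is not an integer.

1

Row minima: I → 1, II → -4; maximin = 1.
Column maxima: X → 1, Y → 4; minimax = 1.
Since maximin = minimax = 1, there is a saddle point and the value is 1.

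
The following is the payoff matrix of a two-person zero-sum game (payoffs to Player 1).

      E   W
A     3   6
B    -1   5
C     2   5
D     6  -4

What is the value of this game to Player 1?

Row minima: A → 3, B → -1, C → 2, D → -4; maximin = 3.
Column maxima: E → 6, W → 6; minimax = 6.
3 ≠ 6, so there is no saddle point; optimal play is mixed.
B is strictly dominated by A, so Player 1 never plays it.
C is strictly dominated by A, so Player 1 never plays it.
On the remaining 2×2 (A, D vs E, W):
Let Player 1 play A with probability p. Expected payoff against E: 3p + 6(1−p) = −3p + 6; against W: 6p + (-4)(1−p) = 10p − 4.
Setting these equal: −3p + 6 = 10p − 4 ⇒ −13p = -10 ⇒ p = 10/13, and the value is (-3)·(10/13) + 6 = 48/13.
For Player 2: with q = P(E), equating A's and D's payoffs gives −3q + 6 = 10q − 4 ⇒ q = 10/13.

48/13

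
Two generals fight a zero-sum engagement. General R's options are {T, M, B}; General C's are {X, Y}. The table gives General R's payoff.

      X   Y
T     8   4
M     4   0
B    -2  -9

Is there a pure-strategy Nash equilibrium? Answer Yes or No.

Row minima: T → 4, M → 0, B → -9; maximin = 4.
Column maxima: X → 8, Y → 4; minimax = 4.
maximin = minimax = 4, so a saddle point exists.

Yes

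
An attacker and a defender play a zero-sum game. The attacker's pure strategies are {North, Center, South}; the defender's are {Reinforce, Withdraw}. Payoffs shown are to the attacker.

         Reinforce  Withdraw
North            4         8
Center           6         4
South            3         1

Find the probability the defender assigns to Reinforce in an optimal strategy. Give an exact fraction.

2/3

Row minima: North → 4, Center → 4, South → 1; maximin = 4.
Column maxima: Reinforce → 6, Withdraw → 8; minimax = 6.
4 ≠ 6, so there is no saddle point; optimal play is mixed.
South is strictly dominated by North, so the attacker never plays it.
On the remaining 2×2 (North, Center vs Reinforce, Withdraw):
Let the attacker play North with probability p. Expected payoff against Reinforce: 4p + 6(1−p) = −2p + 6; against Withdraw: 8p + 4(1−p) = 4p + 4.
Setting these equal: −2p + 6 = 4p + 4 ⇒ −6p = -2 ⇒ p = 1/3, and the value is (-2)·(1/3) + 6 = 16/3.
For the defender: with q = P(Reinforce), equating North's and Center's payoffs gives −4q + 8 = 2q + 4 ⇒ q = 2/3.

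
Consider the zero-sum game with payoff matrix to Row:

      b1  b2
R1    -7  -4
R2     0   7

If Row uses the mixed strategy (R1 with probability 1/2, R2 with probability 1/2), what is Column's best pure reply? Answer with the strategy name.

If Column plays b1, Row's expected payoff is (1/2)·(-7) + (1/2)·0 = -7/2.
If Column plays b2, Row's expected payoff is (1/2)·(-4) + (1/2)·7 = 3/2.
Column minimizes Row's payoff; the smallest is -7/2, so the best response is b1.

b1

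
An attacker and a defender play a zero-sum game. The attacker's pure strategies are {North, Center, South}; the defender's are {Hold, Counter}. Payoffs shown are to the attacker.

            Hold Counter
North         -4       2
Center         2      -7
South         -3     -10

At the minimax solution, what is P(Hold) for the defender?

Row minima: North → -4, Center → -7, South → -10; maximin = -4.
Column maxima: Hold → 2, Counter → 2; minimax = 2.
-4 ≠ 2, so there is no saddle point; optimal play is mixed.
South is strictly dominated by Center, so the attacker never plays it.
On the remaining 2×2 (North, Center vs Hold, Counter):
Let the attacker play North with probability p. Expected payoff against Hold: (-4)p + 2(1−p) = −6p + 2; against Counter: 2p + (-7)(1−p) = 9p − 7.
Setting these equal: −6p + 2 = 9p − 7 ⇒ −15p = -9 ⇒ p = 3/5, and the value is (-6)·(3/5) + 2 = -8/5.
For the defender: with q = P(Hold), equating North's and Center's payoffs gives −6q + 2 = 9q − 7 ⇒ q = 3/5.

3/5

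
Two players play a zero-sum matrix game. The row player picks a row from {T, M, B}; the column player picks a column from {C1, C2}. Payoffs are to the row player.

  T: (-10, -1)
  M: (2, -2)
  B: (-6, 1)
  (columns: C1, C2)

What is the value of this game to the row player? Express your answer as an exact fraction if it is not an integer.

Row minima: T → -10, M → -2, B → -6; maximin = -2.
Column maxima: C1 → 2, C2 → 1; minimax = 1.
-2 ≠ 1, so there is no saddle point; optimal play is mixed.
T is strictly dominated by B, so the row player never plays it.
On the remaining 2×2 (M, B vs C1, C2):
Let the row player play M with probability p. Expected payoff against C1: 2p + (-6)(1−p) = 8p − 6; against C2: (-2)p + 1(1−p) = −3p + 1.
Setting these equal: 8p − 6 = −3p + 1 ⇒ 11p = 7 ⇒ p = 7/11, and the value is (8)·(7/11) − 6 = -10/11.
For the column player: with q = P(C1), equating M's and B's payoffs gives 4q − 2 = −7q + 1 ⇒ q = 3/11.

-10/11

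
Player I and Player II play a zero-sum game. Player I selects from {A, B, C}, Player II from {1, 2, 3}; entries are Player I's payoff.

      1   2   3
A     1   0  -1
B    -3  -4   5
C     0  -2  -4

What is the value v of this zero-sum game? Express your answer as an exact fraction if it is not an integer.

-2/5

Row minima: A → -1, B → -4, C → -4; maximin = -1.
Column maxima: 1 → 1, 2 → 0, 3 → 5; minimax = 0.
-1 ≠ 0, so there is no saddle point; optimal play is mixed.
C is strictly dominated by A, so Player I never plays it.
1 is strictly dominated by 2 (it gives Player I strictly more in every row), so Player II never plays it.
On the remaining 2×2 (A, B vs 2, 3):
Let Player I play A with probability p. Expected payoff against 2: 0p + (-4)(1−p) = 4p − 4; against 3: (-1)p + 5(1−p) = −6p + 5.
Setting these equal: 4p − 4 = −6p + 5 ⇒ 10p = 9 ⇒ p = 9/10, and the value is (4)·(9/10) − 4 = -2/5.
For Player II: with q = P(2), equating A's and B's payoffs gives q − 1 = −9q + 5 ⇒ q = 3/5.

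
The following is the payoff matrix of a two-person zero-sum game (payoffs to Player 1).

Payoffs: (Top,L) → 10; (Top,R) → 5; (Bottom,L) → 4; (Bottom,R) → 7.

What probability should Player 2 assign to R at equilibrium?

3/4

Row minima: Top → 5, Bottom → 4; maximin = 5.
Column maxima: L → 10, R → 7; minimax = 7.
5 ≠ 7, so there is no saddle point; optimal play is mixed.
Let Player 1 play Top with probability p. Expected payoff against L: 10p + 4(1−p) = 6p + 4; against R: 5p + 7(1−p) = −2p + 7.
Setting these equal: 6p + 4 = −2p + 7 ⇒ 8p = 3 ⇒ p = 3/8, and the value is (6)·(3/8) + 4 = 25/4.
For Player 2: with q = P(L), equating Top's and Bottom's payoffs gives 5q + 5 = −3q + 7 ⇒ q = 1/4.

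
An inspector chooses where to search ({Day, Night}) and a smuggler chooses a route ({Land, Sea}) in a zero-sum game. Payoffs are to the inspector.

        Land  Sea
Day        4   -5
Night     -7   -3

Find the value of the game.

-47/13

Row minima: Day → -5, Night → -7; maximin = -5.
Column maxima: Land → 4, Sea → -3; minimax = -3.
-5 ≠ -3, so there is no saddle point; optimal play is mixed.
Let the inspector play Day with probability p. Expected payoff against Land: 4p + (-7)(1−p) = 11p − 7; against Sea: (-5)p + (-3)(1−p) = −2p − 3.
Setting these equal: 11p − 7 = −2p − 3 ⇒ 13p = 4 ⇒ p = 4/13, and the value is (11)·(4/13) − 7 = -47/13.
For the smuggler: with q = P(Land), equating Day's and Night's payoffs gives 9q − 5 = −4q − 3 ⇒ q = 2/13.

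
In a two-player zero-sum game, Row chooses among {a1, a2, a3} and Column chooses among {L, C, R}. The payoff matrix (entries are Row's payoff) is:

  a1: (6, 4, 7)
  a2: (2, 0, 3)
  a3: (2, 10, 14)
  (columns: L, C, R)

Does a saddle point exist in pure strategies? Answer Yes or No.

No

Row minima: a1 → 4, a2 → 0, a3 → 2; maximin = 4.
Column maxima: L → 6, C → 10, R → 14; minimax = 6.
4 ≠ 6, so no pure-strategy equilibrium exists.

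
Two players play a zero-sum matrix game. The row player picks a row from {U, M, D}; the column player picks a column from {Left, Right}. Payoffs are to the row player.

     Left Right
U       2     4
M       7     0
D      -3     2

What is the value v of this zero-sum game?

Row minima: U → 2, M → 0, D → -3; maximin = 2.
Column maxima: Left → 7, Right → 4; minimax = 4.
2 ≠ 4, so there is no saddle point; optimal play is mixed.
D is strictly dominated by U, so the row player never plays it.
On the remaining 2×2 (U, M vs Left, Right):
Let the row player play U with probability p. Expected payoff against Left: 2p + 7(1−p) = −5p + 7; against Right: 4p + 0(1−p) = 4p.
Setting these equal: −5p + 7 = 4p ⇒ −9p = -7 ⇒ p = 7/9, and the value is (-5)·(7/9) + 7 = 28/9.
For the column player: with q = P(Left), equating U's and M's payoffs gives −2q + 4 = 7q ⇒ q = 4/9.

28/9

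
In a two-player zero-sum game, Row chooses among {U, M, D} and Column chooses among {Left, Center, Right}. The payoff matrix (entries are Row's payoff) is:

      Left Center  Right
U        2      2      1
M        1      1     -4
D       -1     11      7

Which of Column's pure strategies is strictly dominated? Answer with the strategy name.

Right holds Row's payoff strictly below Center in every row: 1 < 2, -4 < 1, 7 < 11.
So Center is strictly dominated for Column.

Center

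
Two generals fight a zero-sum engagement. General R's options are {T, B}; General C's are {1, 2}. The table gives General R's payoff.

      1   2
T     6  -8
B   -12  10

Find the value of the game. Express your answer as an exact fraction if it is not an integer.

-1

Row minima: T → -8, B → -12; maximin = -8.
Column maxima: 1 → 6, 2 → 10; minimax = 6.
-8 ≠ 6, so there is no saddle point; optimal play is mixed.
Let General R play T with probability p. Expected payoff against 1: 6p + (-12)(1−p) = 18p − 12; against 2: (-8)p + 10(1−p) = −18p + 10.
Setting these equal: 18p − 12 = −18p + 10 ⇒ 36p = 22 ⇒ p = 11/18, and the value is (18)·(11/18) − 12 = -1.
For General C: with q = P(1), equating T's and B's payoffs gives 14q − 8 = −22q + 10 ⇒ q = 1/2.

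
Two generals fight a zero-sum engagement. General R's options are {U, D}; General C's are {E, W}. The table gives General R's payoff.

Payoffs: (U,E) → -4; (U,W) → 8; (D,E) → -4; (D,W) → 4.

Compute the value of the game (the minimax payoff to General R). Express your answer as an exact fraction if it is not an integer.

Row minima: U → -4, D → -4; maximin = -4.
Column maxima: E → -4, W → 8; minimax = -4.
Since maximin = minimax = -4, there is a saddle point and the value is -4.

-4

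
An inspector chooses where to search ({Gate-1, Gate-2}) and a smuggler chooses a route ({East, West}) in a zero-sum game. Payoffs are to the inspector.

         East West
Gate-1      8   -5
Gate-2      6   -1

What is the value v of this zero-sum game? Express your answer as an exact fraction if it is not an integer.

-1

Row minima: Gate-1 → -5, Gate-2 → -1; maximin = -1.
Column maxima: East → 8, West → -1; minimax = -1.
Since maximin = minimax = -1, there is a saddle point and the value is -1.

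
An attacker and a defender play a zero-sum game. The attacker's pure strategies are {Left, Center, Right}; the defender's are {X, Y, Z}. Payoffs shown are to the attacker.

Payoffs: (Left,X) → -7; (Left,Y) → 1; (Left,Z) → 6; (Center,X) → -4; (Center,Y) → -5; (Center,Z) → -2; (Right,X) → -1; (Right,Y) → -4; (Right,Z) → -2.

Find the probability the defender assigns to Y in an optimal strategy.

Row minima: Left → -7, Center → -5, Right → -4; maximin = -4.
Column maxima: X → -1, Y → 1, Z → 6; minimax = -1.
-4 ≠ -1, so there is no saddle point; optimal play is mixed.
Z is strictly dominated by Y (it gives the attacker strictly more in every row), so the defender never plays it.
With Z eliminated, Center is strictly dominated by Right (Right gives the attacker strictly more in every remaining column), so the attacker never plays it.
On the remaining 2×2 (Left, Right vs X, Y):
Let the attacker play Left with probability p. Expected payoff against X: (-7)p + (-1)(1−p) = −6p − 1; against Y: 1p + (-4)(1−p) = 5p − 4.
Setting these equal: −6p − 1 = 5p − 4 ⇒ −11p = -3 ⇒ p = 3/11, and the value is (-6)·(3/11) − 1 = -29/11.
For the defender: with q = P(X), equating Left's and Right's payoffs gives −8q + 1 = 3q − 4 ⇒ q = 5/11.

6/11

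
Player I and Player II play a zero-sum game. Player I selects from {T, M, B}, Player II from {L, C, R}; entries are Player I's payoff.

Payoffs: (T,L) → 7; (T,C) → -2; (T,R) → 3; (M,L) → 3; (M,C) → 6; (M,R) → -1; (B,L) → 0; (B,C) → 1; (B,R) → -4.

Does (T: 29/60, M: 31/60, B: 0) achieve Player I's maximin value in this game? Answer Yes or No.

No

Against L this mix gives (29/60)·7 + (31/60)·3 = 74/15.
Against C this mix gives (29/60)·(-2) + (31/60)·6 = 32/15.
Against R this mix gives (29/60)·3 + (31/60)·(-1) = 14/15.
Player II will play R, holding Player I to 14/15. Shifting weight toward the row that does better against R would raise this floor (the equalizing mix achieves 4/3 against both R and C), so the proposed strategy is not optimal.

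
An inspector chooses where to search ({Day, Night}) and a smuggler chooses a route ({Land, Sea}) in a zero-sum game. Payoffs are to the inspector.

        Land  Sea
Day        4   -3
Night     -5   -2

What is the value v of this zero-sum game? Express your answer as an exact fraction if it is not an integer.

Row minima: Day → -3, Night → -5; maximin = -3.
Column maxima: Land → 4, Sea → -2; minimax = -2.
-3 ≠ -2, so there is no saddle point; optimal play is mixed.
Let the inspector play Day with probability p. Expected payoff against Land: 4p + (-5)(1−p) = 9p − 5; against Sea: (-3)p + (-2)(1−p) = −p − 2.
Setting these equal: 9p − 5 = −p − 2 ⇒ 10p = 3 ⇒ p = 3/10, and the value is (9)·(3/10) − 5 = -23/10.
For the smuggler: with q = P(Land), equating Day's and Night's payoffs gives 7q − 3 = −3q − 2 ⇒ q = 1/10.

-23/10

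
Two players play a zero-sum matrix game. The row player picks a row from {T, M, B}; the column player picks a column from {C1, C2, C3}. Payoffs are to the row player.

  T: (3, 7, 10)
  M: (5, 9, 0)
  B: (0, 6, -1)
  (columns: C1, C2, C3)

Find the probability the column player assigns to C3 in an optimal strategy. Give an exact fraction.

1/6

Row minima: T → 3, M → 0, B → -1; maximin = 3.
Column maxima: C1 → 5, C2 → 9, C3 → 10; minimax = 5.
3 ≠ 5, so there is no saddle point; optimal play is mixed.
B is strictly dominated by T, so the row player never plays it.
C2 is strictly dominated by C1 (it gives the row player strictly more in every row), so the column player never plays it.
On the remaining 2×2 (T, M vs C1, C3):
Let the row player play T with probability p. Expected payoff against C1: 3p + 5(1−p) = −2p + 5; against C3: 10p + 0(1−p) = 10p.
Setting these equal: −2p + 5 = 10p ⇒ −12p = -5 ⇒ p = 5/12, and the value is (-2)·(5/12) + 5 = 25/6.
For the column player: with q = P(C1), equating T's and M's payoffs gives −7q + 10 = 5q ⇒ q = 5/6.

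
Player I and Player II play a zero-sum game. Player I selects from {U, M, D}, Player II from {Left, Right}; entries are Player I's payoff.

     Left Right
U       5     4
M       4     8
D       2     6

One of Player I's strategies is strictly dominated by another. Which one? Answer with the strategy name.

M gives a strictly higher payoff than D against every column: 4 > 2, 8 > 6.
So D is strictly dominated and Player I never plays it.

D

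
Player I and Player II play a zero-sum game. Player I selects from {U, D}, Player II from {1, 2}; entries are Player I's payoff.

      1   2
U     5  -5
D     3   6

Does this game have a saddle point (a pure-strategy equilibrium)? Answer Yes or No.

No

Row minima: U → -5, D → 3; maximin = 3.
Column maxima: 1 → 5, 2 → 6; minimax = 5.
3 ≠ 5, so no pure-strategy equilibrium exists.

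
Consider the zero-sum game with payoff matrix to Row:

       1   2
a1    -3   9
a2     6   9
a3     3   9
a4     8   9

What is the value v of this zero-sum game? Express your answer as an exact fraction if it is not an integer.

Row minima: a1 → -3, a2 → 6, a3 → 3, a4 → 8; maximin = 8.
Column maxima: 1 → 8, 2 → 9; minimax = 8.
Since maximin = minimax = 8, there is a saddle point and the value is 8.

8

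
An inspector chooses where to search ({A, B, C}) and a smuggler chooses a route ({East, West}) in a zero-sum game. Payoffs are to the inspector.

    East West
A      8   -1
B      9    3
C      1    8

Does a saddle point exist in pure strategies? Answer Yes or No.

Row minima: A → -1, B → 3, C → 1; maximin = 3.
Column maxima: East → 9, West → 8; minimax = 8.
3 ≠ 8, so no pure-strategy equilibrium exists.

No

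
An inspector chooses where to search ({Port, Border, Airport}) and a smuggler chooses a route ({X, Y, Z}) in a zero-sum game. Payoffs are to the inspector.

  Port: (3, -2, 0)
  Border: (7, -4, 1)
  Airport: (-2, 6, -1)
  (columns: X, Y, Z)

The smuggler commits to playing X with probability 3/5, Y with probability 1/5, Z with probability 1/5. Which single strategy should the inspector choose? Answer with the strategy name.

Border

Expected payoff of Port: (3/5)·3 + (1/5)·(-2) + (1/5)·0 = 7/5.
Expected payoff of Border: (3/5)·7 + (1/5)·(-4) + (1/5)·1 = 18/5.
Expected payoff of Airport: (3/5)·(-2) + (1/5)·6 + (1/5)·(-1) = -1/5.
The largest is 18/5, so the inspector's best response is Border.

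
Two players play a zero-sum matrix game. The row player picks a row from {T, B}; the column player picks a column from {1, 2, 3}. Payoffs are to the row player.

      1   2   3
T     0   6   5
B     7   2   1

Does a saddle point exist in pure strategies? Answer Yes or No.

Row minima: T → 0, B → 1; maximin = 1.
Column maxima: 1 → 7, 2 → 6, 3 → 5; minimax = 5.
1 ≠ 5, so no pure-strategy equilibrium exists.

No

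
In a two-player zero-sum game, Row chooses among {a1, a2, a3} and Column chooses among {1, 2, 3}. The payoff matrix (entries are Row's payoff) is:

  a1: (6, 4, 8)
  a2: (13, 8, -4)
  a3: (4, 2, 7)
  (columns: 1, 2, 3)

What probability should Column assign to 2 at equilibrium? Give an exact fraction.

3/4

Row minima: a1 → 4, a2 → -4, a3 → 2; maximin = 4.
Column maxima: 1 → 13, 2 → 8, 3 → 8; minimax = 8.
4 ≠ 8, so there is no saddle point; optimal play is mixed.
a3 is strictly dominated by a1, so Row never plays it.
1 is strictly dominated by 2 (it gives Row strictly more in every row), so Column never plays it.
On the remaining 2×2 (a1, a2 vs 2, 3):
Let Row play a1 with probability p. Expected payoff against 2: 4p + 8(1−p) = −4p + 8; against 3: 8p + (-4)(1−p) = 12p − 4.
Setting these equal: −4p + 8 = 12p − 4 ⇒ −16p = -12 ⇒ p = 3/4, and the value is (-4)·(3/4) + 8 = 5.
For Column: with q = P(2), equating a1's and a2's payoffs gives −4q + 8 = 12q − 4 ⇒ q = 3/4.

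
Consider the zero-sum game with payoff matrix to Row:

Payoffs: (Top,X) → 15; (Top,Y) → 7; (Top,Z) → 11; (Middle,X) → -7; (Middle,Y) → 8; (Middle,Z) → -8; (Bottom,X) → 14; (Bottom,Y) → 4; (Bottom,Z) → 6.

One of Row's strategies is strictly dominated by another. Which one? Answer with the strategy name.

Top gives a strictly higher payoff than Bottom against every column: 15 > 14, 7 > 4, 11 > 6.
So Bottom is strictly dominated and Row never plays it.

Bottom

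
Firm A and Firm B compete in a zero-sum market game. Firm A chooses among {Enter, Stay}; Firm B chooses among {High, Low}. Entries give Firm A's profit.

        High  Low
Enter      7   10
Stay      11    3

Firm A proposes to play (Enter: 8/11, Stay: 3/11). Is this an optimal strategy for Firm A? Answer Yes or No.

Yes

Against High this mix gives (8/11)·7 + (3/11)·11 = 89/11.
Against Low this mix gives (8/11)·10 + (3/11)·3 = 89/11.
All of Firm B's active replies (High, Low) yield 89/11, and no column does worse for Firm A. The mix makes Firm B indifferent and guarantees 89/11, so it is optimal.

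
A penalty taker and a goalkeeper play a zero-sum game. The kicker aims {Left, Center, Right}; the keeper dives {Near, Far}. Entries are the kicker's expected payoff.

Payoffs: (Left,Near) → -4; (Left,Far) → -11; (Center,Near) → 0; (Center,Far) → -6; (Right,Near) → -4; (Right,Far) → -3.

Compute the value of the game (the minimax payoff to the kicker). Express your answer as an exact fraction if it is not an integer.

Row minima: Left → -11, Center → -6, Right → -4; maximin = -4.
Column maxima: Near → 0, Far → -3; minimax = -3.
-4 ≠ -3, so there is no saddle point; optimal play is mixed.
Left is strictly dominated by Center, so the kicker never plays it.
On the remaining 2×2 (Center, Right vs Near, Far):
Let the kicker play Center with probability p. Expected payoff against Near: 0p + (-4)(1−p) = 4p − 4; against Far: (-6)p + (-3)(1−p) = −3p − 3.
Setting these equal: 4p − 4 = −3p − 3 ⇒ 7p = 1 ⇒ p = 1/7, and the value is (4)·(1/7) − 4 = -24/7.
For the keeper: with q = P(Near), equating Center's and Right's payoffs gives 6q − 6 = −q − 3 ⇒ q = 3/7.

-24/7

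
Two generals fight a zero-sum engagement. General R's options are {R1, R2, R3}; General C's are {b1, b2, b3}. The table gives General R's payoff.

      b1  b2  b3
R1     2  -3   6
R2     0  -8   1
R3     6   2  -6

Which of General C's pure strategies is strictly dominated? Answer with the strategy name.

b1

b2 holds General R's payoff strictly below b1 in every row: -3 < 2, -8 < 0, 2 < 6.
So b1 is strictly dominated for General C.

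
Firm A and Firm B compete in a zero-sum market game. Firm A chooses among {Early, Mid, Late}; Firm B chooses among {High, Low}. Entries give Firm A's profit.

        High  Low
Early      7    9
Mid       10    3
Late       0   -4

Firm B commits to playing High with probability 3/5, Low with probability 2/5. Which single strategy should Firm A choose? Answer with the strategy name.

Expected payoff of Early: (3/5)·7 + (2/5)·9 = 39/5.
Expected payoff of Mid: (3/5)·10 + (2/5)·3 = 36/5.
Expected payoff of Late: (3/5)·0 + (2/5)·(-4) = -8/5.
The largest is 39/5, so Firm A's best response is Early.

Early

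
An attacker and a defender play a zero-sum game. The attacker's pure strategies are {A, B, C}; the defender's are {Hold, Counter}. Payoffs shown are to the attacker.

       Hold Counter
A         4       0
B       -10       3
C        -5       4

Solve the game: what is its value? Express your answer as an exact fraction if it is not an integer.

16/13

Row minima: A → 0, B → -10, C → -5; maximin = 0.
Column maxima: Hold → 4, Counter → 4; minimax = 4.
0 ≠ 4, so there is no saddle point; optimal play is mixed.
B is strictly dominated by C, so the attacker never plays it.
On the remaining 2×2 (A, C vs Hold, Counter):
Let the attacker play A with probability p. Expected payoff against Hold: 4p + (-5)(1−p) = 9p − 5; against Counter: 0p + 4(1−p) = −4p + 4.
Setting these equal: 9p − 5 = −4p + 4 ⇒ 13p = 9 ⇒ p = 9/13, and the value is (9)·(9/13) − 5 = 16/13.
For the defender: with q = P(Hold), equating A's and C's payoffs gives 4q = −9q + 4 ⇒ q = 4/13.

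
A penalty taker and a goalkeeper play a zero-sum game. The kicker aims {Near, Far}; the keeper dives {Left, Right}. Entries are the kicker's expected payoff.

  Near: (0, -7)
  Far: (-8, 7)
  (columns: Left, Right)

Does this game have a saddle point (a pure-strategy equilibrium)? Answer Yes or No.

Row minima: Near → -7, Far → -8; maximin = -7.
Column maxima: Left → 0, Right → 7; minimax = 0.
-7 ≠ 0, so no pure-strategy equilibrium exists.

No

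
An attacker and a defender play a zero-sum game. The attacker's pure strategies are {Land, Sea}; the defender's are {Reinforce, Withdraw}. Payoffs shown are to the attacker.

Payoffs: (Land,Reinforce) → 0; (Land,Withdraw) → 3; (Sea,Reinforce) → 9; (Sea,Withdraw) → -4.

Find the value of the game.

27/16

Row minima: Land → 0, Sea → -4; maximin = 0.
Column maxima: Reinforce → 9, Withdraw → 3; minimax = 3.
0 ≠ 3, so there is no saddle point; optimal play is mixed.
Let the attacker play Land with probability p. Expected payoff against Reinforce: 0p + 9(1−p) = −9p + 9; against Withdraw: 3p + (-4)(1−p) = 7p − 4.
Setting these equal: −9p + 9 = 7p − 4 ⇒ −16p = -13 ⇒ p = 13/16, and the value is (-9)·(13/16) + 9 = 27/16.
For the defender: with q = P(Reinforce), equating Land's and Sea's payoffs gives −3q + 3 = 13q − 4 ⇒ q = 7/16.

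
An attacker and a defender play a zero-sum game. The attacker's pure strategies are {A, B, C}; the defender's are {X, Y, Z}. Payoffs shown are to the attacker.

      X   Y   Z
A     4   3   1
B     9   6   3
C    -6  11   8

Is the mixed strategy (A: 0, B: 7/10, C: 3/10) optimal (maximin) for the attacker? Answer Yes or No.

Yes

Against X this mix gives (7/10)·9 + (3/10)·(-6) = 9/2.
Against Y this mix gives (7/10)·6 + (3/10)·11 = 15/2.
Against Z this mix gives (7/10)·3 + (3/10)·8 = 9/2.
All of the defender's active replies (X, Z) yield 9/2, and no column does worse for the attacker. The mix makes the defender indifferent and guarantees 9/2, so it is optimal.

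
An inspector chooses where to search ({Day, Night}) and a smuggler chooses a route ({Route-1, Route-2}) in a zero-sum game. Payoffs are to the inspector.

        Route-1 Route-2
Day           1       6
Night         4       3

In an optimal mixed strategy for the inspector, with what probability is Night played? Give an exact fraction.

Row minima: Day → 1, Night → 3; maximin = 3.
Column maxima: Route-1 → 4, Route-2 → 6; minimax = 4.
3 ≠ 4, so there is no saddle point; optimal play is mixed.
Let the inspector play Day with probability p. Expected payoff against Route-1: 1p + 4(1−p) = −3p + 4; against Route-2: 6p + 3(1−p) = 3p + 3.
Setting these equal: −3p + 4 = 3p + 3 ⇒ −6p = -1 ⇒ p = 1/6, and the value is (-3)·(1/6) + 4 = 7/2.
For the smuggler: with q = P(Route-1), equating Day's and Night's payoffs gives −5q + 6 = q + 3 ⇒ q = 1/2.

5/6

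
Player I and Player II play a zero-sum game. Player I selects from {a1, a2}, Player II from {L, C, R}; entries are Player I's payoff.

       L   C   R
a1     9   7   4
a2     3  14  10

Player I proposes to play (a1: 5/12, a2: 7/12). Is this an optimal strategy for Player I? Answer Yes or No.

No

Against L this mix gives (5/12)·9 + (7/12)·3 = 11/2.
Against C this mix gives (5/12)·7 + (7/12)·14 = 133/12.
Against R this mix gives (5/12)·4 + (7/12)·10 = 15/2.
Player II will play L, holding Player I to 11/2. Shifting weight toward the row that does better against L would raise this floor (the equalizing mix achieves 13/2 against both L and R), so the proposed strategy is not optimal.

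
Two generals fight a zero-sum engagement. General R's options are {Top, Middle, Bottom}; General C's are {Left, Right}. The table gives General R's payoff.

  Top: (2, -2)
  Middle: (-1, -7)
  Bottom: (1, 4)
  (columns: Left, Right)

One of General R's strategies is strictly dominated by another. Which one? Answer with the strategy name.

Middle

Top gives a strictly higher payoff than Middle against every column: 2 > -1, -2 > -7.
So Middle is strictly dominated and General R never plays it.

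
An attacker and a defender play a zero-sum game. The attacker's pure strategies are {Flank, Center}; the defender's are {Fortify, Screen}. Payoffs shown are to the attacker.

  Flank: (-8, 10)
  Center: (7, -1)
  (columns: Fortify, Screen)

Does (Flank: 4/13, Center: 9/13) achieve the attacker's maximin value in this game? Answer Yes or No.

Yes

Against Fortify this mix gives (4/13)·(-8) + (9/13)·7 = 31/13.
Against Screen this mix gives (4/13)·10 + (9/13)·(-1) = 31/13.
All of the defender's active replies (Fortify, Screen) yield 31/13, and no column does worse for the attacker. The mix makes the defender indifferent and guarantees 31/13, so it is optimal.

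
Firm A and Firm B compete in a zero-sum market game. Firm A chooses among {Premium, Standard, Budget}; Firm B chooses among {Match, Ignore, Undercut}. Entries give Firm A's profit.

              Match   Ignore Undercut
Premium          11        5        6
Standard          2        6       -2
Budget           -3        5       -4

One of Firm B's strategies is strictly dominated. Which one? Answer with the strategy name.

Undercut holds Firm A's payoff strictly below Match in every row: 6 < 11, -2 < 2, -4 < -3.
So Match is strictly dominated for Firm B.

Match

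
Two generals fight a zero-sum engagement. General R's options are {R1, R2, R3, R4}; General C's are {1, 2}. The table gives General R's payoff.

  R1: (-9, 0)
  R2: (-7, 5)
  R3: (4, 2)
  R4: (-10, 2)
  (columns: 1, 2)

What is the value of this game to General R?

17/7

Row minima: R1 → -9, R2 → -7, R3 → 2, R4 → -10; maximin = 2.
Column maxima: 1 → 4, 2 → 5; minimax = 4.
2 ≠ 4, so there is no saddle point; optimal play is mixed.
R1 is strictly dominated by R2, so General R never plays it.
R4 is strictly dominated by R2, so General R never plays it.
On the remaining 2×2 (R2, R3 vs 1, 2):
Let General R play R2 with probability p. Expected payoff against 1: (-7)p + 4(1−p) = −11p + 4; against 2: 5p + 2(1−p) = 3p + 2.
Setting these equal: −11p + 4 = 3p + 2 ⇒ −14p = -2 ⇒ p = 1/7, and the value is (-11)·(1/7) + 4 = 17/7.
For General C: with q = P(1), equating R2's and R3's payoffs gives −12q + 5 = 2q + 2 ⇒ q = 3/14.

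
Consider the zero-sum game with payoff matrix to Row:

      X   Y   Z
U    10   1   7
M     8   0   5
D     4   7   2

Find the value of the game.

47/11

Row minima: U → 1, M → 0, D → 2; maximin = 2.
Column maxima: X → 10, Y → 7, Z → 7; minimax = 7.
2 ≠ 7, so there is no saddle point; optimal play is mixed.
M is strictly dominated by U, so Row never plays it.
X is strictly dominated by Z (it gives Row strictly more in every row), so Column never plays it.
On the remaining 2×2 (U, D vs Y, Z):
Let Row play U with probability p. Expected payoff against Y: 1p + 7(1−p) = −6p + 7; against Z: 7p + 2(1−p) = 5p + 2.
Setting these equal: −6p + 7 = 5p + 2 ⇒ −11p = -5 ⇒ p = 5/11, and the value is (-6)·(5/11) + 7 = 47/11.
For Column: with q = P(Y), equating U's and D's payoffs gives −6q + 7 = 5q + 2 ⇒ q = 5/11.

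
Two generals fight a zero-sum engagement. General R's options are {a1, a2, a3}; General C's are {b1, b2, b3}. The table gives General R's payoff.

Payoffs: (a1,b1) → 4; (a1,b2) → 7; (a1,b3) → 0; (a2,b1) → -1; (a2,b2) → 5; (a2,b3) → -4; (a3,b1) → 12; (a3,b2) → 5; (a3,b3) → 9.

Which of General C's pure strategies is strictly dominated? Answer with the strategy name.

b3 holds General R's payoff strictly below b1 in every row: 0 < 4, -4 < -1, 9 < 12.
So b1 is strictly dominated for General C.

b1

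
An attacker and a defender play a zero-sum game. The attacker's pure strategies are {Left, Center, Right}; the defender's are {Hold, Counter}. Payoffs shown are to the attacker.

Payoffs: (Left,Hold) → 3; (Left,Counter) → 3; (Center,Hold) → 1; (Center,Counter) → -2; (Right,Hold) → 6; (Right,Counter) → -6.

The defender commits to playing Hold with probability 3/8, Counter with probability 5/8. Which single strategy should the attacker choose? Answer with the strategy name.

Left

Expected payoff of Left: (3/8)·3 + (5/8)·3 = 3.
Expected payoff of Center: (3/8)·1 + (5/8)·(-2) = -7/8.
Expected payoff of Right: (3/8)·6 + (5/8)·(-6) = -3/2.
The largest is 3, so the attacker's best response is Left.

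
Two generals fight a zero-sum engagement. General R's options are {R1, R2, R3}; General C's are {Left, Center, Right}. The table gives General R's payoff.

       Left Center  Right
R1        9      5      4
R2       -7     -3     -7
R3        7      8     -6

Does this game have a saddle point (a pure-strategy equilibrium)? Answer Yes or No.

Row minima: R1 → 4, R2 → -7, R3 → -6; maximin = 4.
Column maxima: Left → 9, Center → 8, Right → 4; minimax = 4.
maximin = minimax = 4, so a saddle point exists.

Yes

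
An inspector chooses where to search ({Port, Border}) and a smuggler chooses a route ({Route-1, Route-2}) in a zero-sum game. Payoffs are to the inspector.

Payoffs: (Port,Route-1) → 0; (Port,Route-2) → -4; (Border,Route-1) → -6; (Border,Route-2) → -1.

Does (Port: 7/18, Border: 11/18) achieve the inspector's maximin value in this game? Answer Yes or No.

Against Route-1 this mix gives (7/18)·0 + (11/18)·(-6) = -11/3.
Against Route-2 this mix gives (7/18)·(-4) + (11/18)·(-1) = -13/6.
The smuggler will play Route-1, holding the inspector to -11/3. Shifting weight toward the row that does better against Route-1 would raise this floor (the equalizing mix achieves -8/3 against both Route-1 and Route-2), so the proposed strategy is not optimal.

No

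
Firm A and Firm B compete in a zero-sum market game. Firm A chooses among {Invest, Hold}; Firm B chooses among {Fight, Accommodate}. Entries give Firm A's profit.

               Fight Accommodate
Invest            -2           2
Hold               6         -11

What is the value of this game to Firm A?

-10/21

Row minima: Invest → -2, Hold → -11; maximin = -2.
Column maxima: Fight → 6, Accommodate → 2; minimax = 2.
-2 ≠ 2, so there is no saddle point; optimal play is mixed.
Let Firm A play Invest with probability p. Expected payoff against Fight: (-2)p + 6(1−p) = −8p + 6; against Accommodate: 2p + (-11)(1−p) = 13p − 11.
Setting these equal: −8p + 6 = 13p − 11 ⇒ −21p = -17 ⇒ p = 17/21, and the value is (-8)·(17/21) + 6 = -10/21.
For Firm B: with q = P(Fight), equating Invest's and Hold's payoffs gives −4q + 2 = 17q − 11 ⇒ q = 13/21.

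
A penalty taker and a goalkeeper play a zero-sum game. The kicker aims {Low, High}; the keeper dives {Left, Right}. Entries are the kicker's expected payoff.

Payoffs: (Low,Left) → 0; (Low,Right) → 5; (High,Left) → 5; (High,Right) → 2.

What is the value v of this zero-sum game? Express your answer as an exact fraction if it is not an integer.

25/8

Row minima: Low → 0, High → 2; maximin = 2.
Column maxima: Left → 5, Right → 5; minimax = 5.
2 ≠ 5, so there is no saddle point; optimal play is mixed.
Let the kicker play Low with probability p. Expected payoff against Left: 0p + 5(1−p) = −5p + 5; against Right: 5p + 2(1−p) = 3p + 2.
Setting these equal: −5p + 5 = 3p + 2 ⇒ −8p = -3 ⇒ p = 3/8, and the value is (-5)·(3/8) + 5 = 25/8.
For the keeper: with q = P(Left), equating Low's and High's payoffs gives −5q + 5 = 3q + 2 ⇒ q = 3/8.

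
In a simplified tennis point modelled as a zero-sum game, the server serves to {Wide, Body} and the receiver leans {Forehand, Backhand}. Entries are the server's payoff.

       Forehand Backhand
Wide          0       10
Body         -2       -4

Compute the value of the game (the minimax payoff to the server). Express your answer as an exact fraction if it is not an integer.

0

Row minima: Wide → 0, Body → -4; maximin = 0.
Column maxima: Forehand → 0, Backhand → 10; minimax = 0.
Since maximin = minimax = 0, there is a saddle point and the value is 0.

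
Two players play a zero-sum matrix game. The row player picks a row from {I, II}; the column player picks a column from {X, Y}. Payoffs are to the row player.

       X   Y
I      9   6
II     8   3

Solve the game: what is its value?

6

Row minima: I → 6, II → 3; maximin = 6.
Column maxima: X → 9, Y → 6; minimax = 6.
Since maximin = minimax = 6, there is a saddle point and the value is 6.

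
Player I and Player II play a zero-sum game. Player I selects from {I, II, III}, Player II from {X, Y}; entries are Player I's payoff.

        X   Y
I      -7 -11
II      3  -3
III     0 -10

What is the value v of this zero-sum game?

Row minima: I → -11, II → -3, III → -10; maximin = -3.
Column maxima: X → 3, Y → -3; minimax = -3.
Since maximin = minimax = -3, there is a saddle point and the value is -3.

-3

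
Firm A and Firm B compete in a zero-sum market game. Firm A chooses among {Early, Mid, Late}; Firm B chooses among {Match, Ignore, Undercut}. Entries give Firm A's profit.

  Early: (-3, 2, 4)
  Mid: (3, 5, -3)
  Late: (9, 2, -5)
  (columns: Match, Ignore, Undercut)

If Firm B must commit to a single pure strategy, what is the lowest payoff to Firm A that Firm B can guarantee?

4

Column maxima: Match → 9, Ignore → 5, Undercut → 4.
The smallest of these is 4.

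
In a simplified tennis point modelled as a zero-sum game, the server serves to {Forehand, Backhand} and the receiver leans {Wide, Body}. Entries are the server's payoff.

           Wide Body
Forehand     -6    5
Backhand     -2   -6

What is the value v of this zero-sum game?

-46/15

Row minima: Forehand → -6, Backhand → -6; maximin = -6.
Column maxima: Wide → -2, Body → 5; minimax = -2.
-6 ≠ -2, so there is no saddle point; optimal play is mixed.
Let the server play Forehand with probability p. Expected payoff against Wide: (-6)p + (-2)(1−p) = −4p − 2; against Body: 5p + (-6)(1−p) = 11p − 6.
Setting these equal: −4p − 2 = 11p − 6 ⇒ −15p = -4 ⇒ p = 4/15, and the value is (-4)·(4/15) − 2 = -46/15.
For the receiver: with q = P(Wide), equating Forehand's and Backhand's payoffs gives −11q + 5 = 4q − 6 ⇒ q = 11/15.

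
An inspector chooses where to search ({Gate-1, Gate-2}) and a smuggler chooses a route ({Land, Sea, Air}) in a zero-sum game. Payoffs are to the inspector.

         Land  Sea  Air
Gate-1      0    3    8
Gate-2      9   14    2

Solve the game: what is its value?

24/5

Row minima: Gate-1 → 0, Gate-2 → 2; maximin = 2.
Column maxima: Land → 9, Sea → 14, Air → 8; minimax = 8.
2 ≠ 8, so there is no saddle point; optimal play is mixed.
Sea is strictly dominated by Land (it gives the inspector strictly more in every row), so the smuggler never plays it.
On the remaining 2×2 (Gate-1, Gate-2 vs Land, Air):
Let the inspector play Gate-1 with probability p. Expected payoff against Land: 0p + 9(1−p) = −9p + 9; against Air: 8p + 2(1−p) = 6p + 2.
Setting these equal: −9p + 9 = 6p + 2 ⇒ −15p = -7 ⇒ p = 7/15, and the value is (-9)·(7/15) + 9 = 24/5.
For the smuggler: with q = P(Land), equating Gate-1's and Gate-2's payoffs gives −8q + 8 = 7q + 2 ⇒ q = 2/5.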